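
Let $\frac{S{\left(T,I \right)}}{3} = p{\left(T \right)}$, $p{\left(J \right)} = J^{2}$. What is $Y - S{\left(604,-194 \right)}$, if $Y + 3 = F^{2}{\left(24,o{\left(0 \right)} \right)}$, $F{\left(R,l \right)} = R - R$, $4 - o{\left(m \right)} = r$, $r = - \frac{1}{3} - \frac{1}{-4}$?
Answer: $-1094451$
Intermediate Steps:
$r = - \frac{1}{12}$ ($r = \left(-1\right) \frac{1}{3} - - \frac{1}{4} = - \frac{1}{3} + \frac{1}{4} = - \frac{1}{12} \approx -0.083333$)
$o{\left(m \right)} = \frac{49}{12}$ ($o{\left(m \right)} = 4 - - \frac{1}{12} = 4 + \frac{1}{12} = \frac{49}{12}$)
$F{\left(R,l \right)} = 0$
$Y = -3$ ($Y = -3 + 0^{2} = -3 + 0 = -3$)
$S{\left(T,I \right)} = 3 T^{2}$
$Y - S{\left(604,-194 \right)} = -3 - 3 \cdot 604^{2} = -3 - 3 \cdot 364816 = -3 - 1094448 = -1094451$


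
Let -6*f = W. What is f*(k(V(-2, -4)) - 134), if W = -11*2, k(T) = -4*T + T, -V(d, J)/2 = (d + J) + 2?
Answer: -1738/3 ≈ -579.33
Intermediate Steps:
V(d, J) = -4 - 2*J - 2*d (V(d, J) = -2*((d + J) + 2) = -2*((J + d) + 2) = -2*(2 + J + d) = -4 - 2*J - 2*d)
k(T) = -3*T
W = -22
f = 11/3 (f = -⅙*(-22) = 11/3 ≈ 3.6667)
f*(k(V(-2, -4)) - 134) = 11*(-3*(-4 - 2*(-4) - 2*(-2)) - 134)/3 = 11*(-3*(-4 + 8 + 4) - 134)/3 = 11*(-3*8 - 134)/3 = 11*(-24 - 134)/3 = (11/3)*(-158) = -1738/3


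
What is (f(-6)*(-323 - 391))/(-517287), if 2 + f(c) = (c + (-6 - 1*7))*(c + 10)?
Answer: -18564/172429 ≈ -0.10766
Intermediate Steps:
f(c) = -2 + (-13 + c)*(10 + c) (f(c) = -2 + (c + (-6 - 1*7))*(c + 10) = -2 + (c + (-6 - 7))*(10 + c) = -2 + (c - 13)*(10 + c) = -2 + (-13 + c)*(10 + c))
(f(-6)*(-323 - 391))/(-517287) = ((-132 + (-6)**2 - 3*(-6))*(-323 - 391))/(-517287) = ((-132 + 36 + 18)*(-714))*(-1/517287) = -78*(-714)*(-1/517287) = 55692*(-1/517287) = -18564/172429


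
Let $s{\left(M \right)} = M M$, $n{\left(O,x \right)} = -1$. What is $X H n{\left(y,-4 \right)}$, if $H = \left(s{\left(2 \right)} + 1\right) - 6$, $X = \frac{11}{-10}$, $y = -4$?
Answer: $- \frac{11}{10} \approx -1.1$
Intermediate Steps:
$s{\left(M \right)} = M^{2}$
$X = - \frac{11}{10}$ ($X = 11 \left(- \frac{1}{10}\right) = - \frac{11}{10} \approx -1.1$)
$H = -1$ ($H = \left(2^{2} + 1\right) - 6 = \left(4 + 1\right) - 6 = 5 - 6 = -1$)
$X H n{\left(y,-4 \right)} = \left(- \frac{11}{10}\right) \left(-1\right) \left(-1\right) = \frac{11}{10} \left(-1\right) = - \frac{11}{10}$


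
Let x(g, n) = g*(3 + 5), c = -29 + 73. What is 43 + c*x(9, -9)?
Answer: 3211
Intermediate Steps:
c = 44
x(g, n) = 8*g (x(g, n) = g*8 = 8*g)
43 + c*x(9, -9) = 43 + 44*(8*9) = 43 + 44*72 = 43 + 3168 = 3211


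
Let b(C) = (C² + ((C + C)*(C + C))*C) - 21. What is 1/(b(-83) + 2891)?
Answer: -1/2277389 ≈ -4.3910e-7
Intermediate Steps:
b(C) = -21 + C² + 4*C³ (b(C) = (C² + ((2*C)*(2*C))*C) - 21 = (C² + (4*C²)*C) - 21 = (C² + 4*C³) - 21 = -21 + C² + 4*C³)
1/(b(-83) + 2891) = 1/((-21 + (-83)² + 4*(-83)³) + 2891) = 1/((-21 + 6889 + 4*(-571787)) + 2891) = 1/((-21 + 6889 - 2287148) + 2891) = 1/(-2280280 + 2891) = 1/(-2277389) = -1/2277389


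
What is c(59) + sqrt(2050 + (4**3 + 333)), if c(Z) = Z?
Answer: 59 + sqrt(2447) ≈ 108.47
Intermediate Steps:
c(59) + sqrt(2050 + (4**3 + 333)) = 59 + sqrt(2050 + (4**3 + 333)) = 59 + sqrt(2050 + (64 + 333)) = 59 + sqrt(2050 + 397) = 59 + sqrt(2447)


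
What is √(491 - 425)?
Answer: √66 ≈ 8.1240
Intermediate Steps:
√(491 - 425) = √66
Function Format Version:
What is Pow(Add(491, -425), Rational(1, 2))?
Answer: Pow(66, Rational(1, 2)) ≈ 8.1240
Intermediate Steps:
Pow(Add(491, -425), Rational(1, 2)) = Pow(66, Rational(1, 2))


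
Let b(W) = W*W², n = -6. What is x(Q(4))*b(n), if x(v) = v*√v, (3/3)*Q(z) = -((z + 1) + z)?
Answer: 5832*I ≈ 5832.0*I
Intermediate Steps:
Q(z) = -1 - 2*z (Q(z) = -((z + 1) + z) = -((1 + z) + z) = -(1 + 2*z) = -1 - 2*z)
x(v) = v^(3/2)
b(W) = W³
x(Q(4))*b(n) = (-1 - 2*4)^(3/2)*(-6)³ = (-1 - 8)^(3/2)*(-216) = (-9)^(3/2)*(-216) = -27*I*(-216) = 5832*I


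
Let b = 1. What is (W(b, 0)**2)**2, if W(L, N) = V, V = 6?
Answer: 1296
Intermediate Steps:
W(L, N) = 6
(W(b, 0)**2)**2 = (6**2)**2 = 36**2 = 1296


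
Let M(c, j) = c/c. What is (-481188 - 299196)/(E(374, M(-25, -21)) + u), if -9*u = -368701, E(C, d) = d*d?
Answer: -3511728/184355 ≈ -19.049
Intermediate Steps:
M(c, j) = 1
E(C, d) = d²
u = 368701/9 (u = -⅑*(-368701) = 368701/9 ≈ 40967.)
(-481188 - 299196)/(E(374, M(-25, -21)) + u) = (-481188 - 299196)/(1² + 368701/9) = -780384/(1 + 368701/9) = -780384/368710/9 = -780384*9/368710 = -3511728/184355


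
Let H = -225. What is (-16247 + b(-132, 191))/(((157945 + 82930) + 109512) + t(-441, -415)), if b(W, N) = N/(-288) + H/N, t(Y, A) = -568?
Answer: -893816257/19242843552 ≈ -0.046449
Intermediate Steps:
b(W, N) = -225/N - N/288 (b(W, N) = N/(-288) - 225/N = N*(-1/288) - 225/N = -N/288 - 225/N = -225/N - N/288)
(-16247 + b(-132, 191))/(((157945 + 82930) + 109512) + t(-441, -415)) = (-16247 + (-225/191 - 1/288*191))/(((157945 + 82930) + 109512) - 568) = (-16247 + (-225*1/191 - 191/288))/((240875 + 109512) - 568) = (-16247 + (-225/191 - 191/288))/(350387 - 568) = (-16247 - 101281/55008)/349819 = -893816257/55008*1/349819 = -893816257/19242843552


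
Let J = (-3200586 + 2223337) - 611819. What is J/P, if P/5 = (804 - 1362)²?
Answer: -397267/389205 ≈ -1.0207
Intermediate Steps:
P = 1556820 (P = 5*(804 - 1362)² = 5*(-558)² = 5*311364 = 1556820)
J = -1589068 (J = -977249 - 611819 = -1589068)
J/P = -1589068/1556820 = -1589068*1/1556820 = -397267/389205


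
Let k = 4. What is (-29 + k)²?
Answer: 625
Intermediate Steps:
(-29 + k)² = (-29 + 4)² = (-25)² = 625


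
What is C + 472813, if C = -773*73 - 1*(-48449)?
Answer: 464833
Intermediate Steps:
C = -7980 (C = -56429 + 48449 = -7980)
C + 472813 = -7980 + 472813 = 464833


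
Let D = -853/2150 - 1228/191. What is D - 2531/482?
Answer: -597615109/49483325 ≈ -12.077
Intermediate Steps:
D = -2803123/410650 (D = -853*1/2150 - 1228*1/191 = -853/2150 - 1228/191 = -2803123/410650 ≈ -6.8261)
D - 2531/482 = -2803123/410650 - 2531/482 = -597615109/49483325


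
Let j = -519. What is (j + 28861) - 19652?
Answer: 8690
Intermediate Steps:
(j + 28861) - 19652 = (-519 + 28861) - 19652 = 28342 - 19652 = 8690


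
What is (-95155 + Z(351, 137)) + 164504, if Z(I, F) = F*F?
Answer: 88118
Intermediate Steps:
Z(I, F) = F²
(-95155 + Z(351, 137)) + 164504 = (-95155 + 137²) + 164504 = (-95155 + 18769) + 164504 = -76386 + 164504 = 88118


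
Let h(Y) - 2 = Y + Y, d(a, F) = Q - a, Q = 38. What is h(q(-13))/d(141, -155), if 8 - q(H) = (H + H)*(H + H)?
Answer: 1334/103 ≈ 12.951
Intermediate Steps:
d(a, F) = 38 - a
q(H) = 8 - 4*H**2 (q(H) = 8 - (H + H)*(H + H) = 8 - 2*H*2*H = 8 - 4*H**2)
h(Y) = 2 + 2*Y (h(Y) = 2 + (Y + Y) = 2 + 2*Y)
h(q(-13))/d(141, -155) = (2 + 2*(8 - 4*(-13)**2))/(38 - 1*141) = (2 + 2*(8 - 4*169))/(38 - 141) = (2 + 2*(8 - 676))/(-103) = (2 + 2*(-668))*(-1/103) = (2 - 1336)*(-1/103) = -1334*(-1/103) = 1334/103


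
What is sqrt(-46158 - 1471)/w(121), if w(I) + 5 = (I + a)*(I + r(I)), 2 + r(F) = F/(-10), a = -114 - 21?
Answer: -5*I*sqrt(47629)/7508 ≈ -0.14534*I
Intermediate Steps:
a = -135
r(F) = -2 - F/10 (r(F) = -2 + F/(-10) = -2 + F*(-1/10) = -2 - F/10)
w(I) = -5 + (-135 + I)*(-2 + 9*I/10) (w(I) = -5 + (I - 135)*(I + (-2 - I/10)) = -5 + (-135 + I)*(-2 + 9*I/10))
sqrt(-46158 - 1471)/w(121) = sqrt(-46158 - 1471)/(265 - 247/2*121 + (9/10)*121**2) = sqrt(-47629)/(265 - 29887/2 + (9/10)*14641) = (I*sqrt(47629))/(265 - 29887/2 + 131769/10) = (I*sqrt(47629))/(-7508/5) = (I*sqrt(47629))*(-5/7508) = -5*I*sqrt(47629)/7508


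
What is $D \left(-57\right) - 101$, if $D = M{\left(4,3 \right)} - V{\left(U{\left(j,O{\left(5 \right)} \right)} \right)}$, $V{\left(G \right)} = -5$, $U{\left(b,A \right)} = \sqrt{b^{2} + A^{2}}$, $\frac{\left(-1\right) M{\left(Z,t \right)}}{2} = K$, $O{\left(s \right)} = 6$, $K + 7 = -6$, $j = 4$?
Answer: $-1868$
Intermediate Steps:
$K = -13$ ($K = -7 - 6 = -13$)
$M{\left(Z,t \right)} = 26$ ($M{\left(Z,t \right)} = \left(-2\right) \left(-13\right) = 26$)
$U{\left(b,A \right)} = \sqrt{A^{2} + b^{2}}$
$D = 31$ ($D = 26 - -5 = 26 + 5 = 31$)
$D \left(-57\right) - 101 = 31 \left(-57\right) - 101 = -1767 - 101 = -1868$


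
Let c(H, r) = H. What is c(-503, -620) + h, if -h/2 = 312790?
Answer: -626083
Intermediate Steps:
h = -625580 (h = -2*312790 = -625580)
c(-503, -620) + h = -503 - 625580 = -626083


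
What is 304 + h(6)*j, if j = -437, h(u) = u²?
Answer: -15428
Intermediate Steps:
304 + h(6)*j = 304 + 6²*(-437) = 304 + 36*(-437) = 304 - 15732 = -15428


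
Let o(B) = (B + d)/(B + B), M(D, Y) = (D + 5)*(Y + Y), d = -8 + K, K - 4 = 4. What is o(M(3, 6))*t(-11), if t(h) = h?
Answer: -11/2 ≈ -5.5000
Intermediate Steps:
K = 8 (K = 4 + 4 = 8)
d = 0 (d = -8 + 8 = 0)
M(D, Y) = 2*Y*(5 + D) (M(D, Y) = (5 + D)*(2*Y) = 2*Y*(5 + D))
o(B) = 1/2 (o(B) = (B + 0)/(B + B) = B/((2*B)) = B*(1/(2*B)) = 1/2)
o(M(3, 6))*t(-11) = (1/2)*(-11) = -11/2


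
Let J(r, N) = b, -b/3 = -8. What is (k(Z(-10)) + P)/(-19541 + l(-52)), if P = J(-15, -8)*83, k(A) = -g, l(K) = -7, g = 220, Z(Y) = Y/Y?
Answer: -443/4887 ≈ -0.090649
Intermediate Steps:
Z(Y) = 1
b = 24 (b = -3*(-8) = 24)
J(r, N) = 24
k(A) = -220 (k(A) = -1*220 = -220)
P = 1992 (P = 24*83 = 1992)
(k(Z(-10)) + P)/(-19541 + l(-52)) = (-220 + 1992)/(-19541 - 7) = 1772/(-19548) = 1772*(-1/19548) = -443/4887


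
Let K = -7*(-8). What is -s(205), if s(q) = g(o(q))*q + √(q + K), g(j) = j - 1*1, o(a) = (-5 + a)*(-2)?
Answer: 82205 - 3*√29 ≈ 82189.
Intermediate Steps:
K = 56
o(a) = 10 - 2*a
g(j) = -1 + j (g(j) = j - 1 = -1 + j)
s(q) = √(56 + q) + q*(9 - 2*q) (s(q) = (-1 + (10 - 2*q))*q + √(q + 56) = (9 - 2*q)*q + √(56 + q) = q*(9 - 2*q) + √(56 + q) = √(56 + q) + q*(9 - 2*q))
-s(205) = -(√(56 + 205) - 1*205*(-9 + 2*205)) = -(√261 - 1*205*(-9 + 410)) = -(3*√29 - 1*205*401) = -(3*√29 - 82205) = -(-82205 + 3*√29) = 82205 - 3*√29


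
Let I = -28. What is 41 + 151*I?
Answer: -4187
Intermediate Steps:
41 + 151*I = 41 + 151*(-28) = 41 - 4228 = -4187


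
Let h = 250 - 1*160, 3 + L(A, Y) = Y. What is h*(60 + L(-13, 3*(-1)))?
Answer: 4860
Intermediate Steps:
L(A, Y) = -3 + Y
h = 90 (h = 250 - 160 = 90)
h*(60 + L(-13, 3*(-1))) = 90*(60 + (-3 + 3*(-1))) = 90*(60 + (-3 - 3)) = 90*(60 - 6) = 90*54 = 4860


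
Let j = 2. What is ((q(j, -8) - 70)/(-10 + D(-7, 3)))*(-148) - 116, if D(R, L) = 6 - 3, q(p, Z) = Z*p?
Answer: -13540/7 ≈ -1934.3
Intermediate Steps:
D(R, L) = 3
((q(j, -8) - 70)/(-10 + D(-7, 3)))*(-148) - 116 = ((-8*2 - 70)/(-10 + 3))*(-148) - 116 = ((-16 - 70)/(-7))*(-148) - 116 = -86*(-⅐)*(-148) - 116 = (86/7)*(-148) - 116 = -12728/7 - 116 = -13540/7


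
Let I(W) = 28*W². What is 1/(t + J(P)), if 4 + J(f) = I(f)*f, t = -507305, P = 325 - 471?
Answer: -1/87647117 ≈ -1.1409e-8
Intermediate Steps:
P = -146
J(f) = -4 + 28*f³ (J(f) = -4 + (28*f²)*f = -4 + 28*f³)
1/(t + J(P)) = 1/(-507305 + (-4 + 28*(-146)³)) = 1/(-507305 + (-4 + 28*(-3112136))) = 1/(-507305 + (-4 - 87139808)) = 1/(-507305 - 87139812) = 1/(-87647117) = -1/87647117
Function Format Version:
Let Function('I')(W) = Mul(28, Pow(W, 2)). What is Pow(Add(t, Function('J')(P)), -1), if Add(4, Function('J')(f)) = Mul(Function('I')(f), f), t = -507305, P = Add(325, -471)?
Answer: Rational(-1, 87647117) ≈ -1.1409e-8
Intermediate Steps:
P = -146
Function('J')(f) = Add(-4, Mul(28, Pow(f, 3))) (Function('J')(f) = Add(-4, Mul(Mul(28, Pow(f, 2)), f)) = Add(-4, Mul(28, Pow(f, 3))))
Pow(Add(t, Function('J')(P)), -1) = Pow(Add(-507305, Add(-4, Mul(28, Pow(-146, 3)))), -1) = Pow(Add(-507305, Add(-4, Mul(28, -3112136))), -1) = Pow(Add(-507305, Add(-4, -87139808)), -1) = Pow(Add(-507305, -87139812), -1) = Pow(-87647117, -1) = Rational(-1, 87647117)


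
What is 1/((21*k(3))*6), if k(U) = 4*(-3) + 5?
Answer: -1/882 ≈ -0.0011338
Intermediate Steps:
k(U) = -7 (k(U) = -12 + 5 = -7)
1/((21*k(3))*6) = 1/((21*(-7))*6) = 1/(-147*6) = 1/(-882) = -1/882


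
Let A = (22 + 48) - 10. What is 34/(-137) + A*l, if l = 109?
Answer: 895946/137 ≈ 6539.8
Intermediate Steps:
A = 60 (A = 70 - 10 = 60)
34/(-137) + A*l = 34/(-137) + 60*109 = 34*(-1/137) + 6540 = -34/137 + 6540 = 895946/137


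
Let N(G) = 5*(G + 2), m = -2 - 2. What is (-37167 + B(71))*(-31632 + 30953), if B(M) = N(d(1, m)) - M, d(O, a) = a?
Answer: 25291392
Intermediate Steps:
m = -4
N(G) = 10 + 5*G (N(G) = 5*(2 + G) = 10 + 5*G)
B(M) = -10 - M (B(M) = (10 + 5*(-4)) - M = (10 - 20) - M = -10 - M)
(-37167 + B(71))*(-31632 + 30953) = (-37167 + (-10 - 1*71))*(-31632 + 30953) = (-37167 + (-10 - 71))*(-679) = (-37167 - 81)*(-679) = -37248*(-679) = 25291392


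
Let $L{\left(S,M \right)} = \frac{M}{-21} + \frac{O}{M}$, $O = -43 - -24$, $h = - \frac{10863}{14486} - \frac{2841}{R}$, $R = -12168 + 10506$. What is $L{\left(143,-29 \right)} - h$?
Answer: $\frac{1315479325}{1221843399} \approx 1.0766$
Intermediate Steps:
$R = -1662$
$h = \frac{1925035}{2006311}$ ($h = - \frac{10863}{14486} - \frac{2841}{-1662} = \left(-10863\right) \frac{1}{14486} - - \frac{947}{554} = - \frac{10863}{14486} + \frac{947}{554} = \frac{1925035}{2006311} \approx 0.95949$)
$O = -19$ ($O = -43 + 24 = -19$)
$L{\left(S,M \right)} = - \frac{19}{M} - \frac{M}{21}$ ($L{\left(S,M \right)} = \frac{M}{-21} - \frac{19}{M} = M \left(- \frac{1}{21}\right) - \frac{19}{M} = - \frac{M}{21} - \frac{19}{M} = - \frac{19}{M} - \frac{M}{21}$)
$L{\left(143,-29 \right)} - h = \left(- \frac{19}{-29} - - \frac{29}{21}\right) - \frac{1925035}{2006311} = \left(\left(-19\right) \left(- \frac{1}{29}\right) + \frac{29}{21}\right) - \frac{1925035}{2006311} = \left(\frac{19}{29} + \frac{29}{21}\right) - \frac{1925035}{2006311} = \frac{1240}{609} - \frac{1925035}{2006311} = \frac{1315479325}{1221843399}$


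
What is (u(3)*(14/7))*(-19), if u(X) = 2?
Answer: -76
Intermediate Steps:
(u(3)*(14/7))*(-19) = (2*(14/7))*(-19) = (2*(14*(⅐)))*(-19) = (2*2)*(-19) = 4*(-19) = -76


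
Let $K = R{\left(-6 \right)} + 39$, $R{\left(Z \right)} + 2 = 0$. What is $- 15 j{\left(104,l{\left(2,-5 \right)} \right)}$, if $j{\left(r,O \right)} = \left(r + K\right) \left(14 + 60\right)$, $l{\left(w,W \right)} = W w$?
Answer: $-156510$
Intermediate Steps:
$R{\left(Z \right)} = -2$ ($R{\left(Z \right)} = -2 + 0 = -2$)
$K = 37$ ($K = -2 + 39 = 37$)
$j{\left(r,O \right)} = 2738 + 74 r$ ($j{\left(r,O \right)} = \left(r + 37\right) \left(14 + 60\right) = \left(37 + r\right) 74 = 2738 + 74 r$)
$- 15 j{\left(104,l{\left(2,-5 \right)} \right)} = - 15 \left(2738 + 74 \cdot 104\right) = - 15 \left(2738 + 7696\right) = \left(-15\right) 10434 = -156510$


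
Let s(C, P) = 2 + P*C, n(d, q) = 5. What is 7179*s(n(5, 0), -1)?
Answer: -21537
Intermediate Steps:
s(C, P) = 2 + C*P
7179*s(n(5, 0), -1) = 7179*(2 + 5*(-1)) = 7179*(2 - 5) = 7179*(-3) = -21537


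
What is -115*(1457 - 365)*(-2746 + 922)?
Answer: 229057920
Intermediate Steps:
-115*(1457 - 365)*(-2746 + 922) = -125580*(-1824) = -115*(-1991808) = 229057920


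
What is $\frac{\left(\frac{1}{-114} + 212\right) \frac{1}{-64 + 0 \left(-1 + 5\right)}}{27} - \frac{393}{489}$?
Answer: $- \frac{29745173}{32109696} \approx -0.92636$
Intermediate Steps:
$\frac{\left(\frac{1}{-114} + 212\right) \frac{1}{-64 + 0 \left(-1 + 5\right)}}{27} - \frac{393}{489} = \frac{- \frac{1}{114} + 212}{-64 + 0 \cdot 4} \cdot \frac{1}{27} - \frac{131}{163} = \frac{24167}{114 \left(-64 + 0\right)} \frac{1}{27} - \frac{131}{163} = \frac{24167}{114 \left(-64\right)} \frac{1}{27} - \frac{131}{163} = \frac{24167}{114} \left(- \frac{1}{64}\right) \frac{1}{27} - \frac{131}{163} = \left(- \frac{24167}{7296}\right) \frac{1}{27} - \frac{131}{163} = - \frac{24167}{196992} - \frac{131}{163} = - \frac{29745173}{32109696}$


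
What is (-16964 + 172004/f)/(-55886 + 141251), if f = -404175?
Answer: -6856596704/34502398875 ≈ -0.19873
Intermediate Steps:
(-16964 + 172004/f)/(-55886 + 141251) = (-16964 + 172004/(-404175))/(-55886 + 141251) = (-16964 + 172004*(-1/404175))/85365 = (-16964 - 172004/404175)*(1/85365) = -6856596704/404175*1/85365 = -6856596704/34502398875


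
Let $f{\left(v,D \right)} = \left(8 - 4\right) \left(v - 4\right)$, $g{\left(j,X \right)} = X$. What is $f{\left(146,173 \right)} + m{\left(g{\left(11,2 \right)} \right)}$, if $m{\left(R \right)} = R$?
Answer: $570$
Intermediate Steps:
$f{\left(v,D \right)} = -16 + 4 v$ ($f{\left(v,D \right)} = 4 \left(-4 + v\right) = -16 + 4 v$)
$f{\left(146,173 \right)} + m{\left(g{\left(11,2 \right)} \right)} = \left(-16 + 4 \cdot 146\right) + 2 = \left(-16 + 584\right) + 2 = 568 + 2 = 570$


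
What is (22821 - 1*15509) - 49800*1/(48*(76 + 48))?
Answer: 1811301/248 ≈ 7303.6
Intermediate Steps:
(22821 - 1*15509) - 49800*1/(48*(76 + 48)) = (22821 - 15509) - 49800/(48*124) = 7312 - 49800/5952 = 7312 - 49800*1/5952 = 7312 - 2075/248 = 1811301/248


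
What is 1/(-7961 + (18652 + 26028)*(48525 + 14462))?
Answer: 1/2814251199 ≈ 3.5533e-10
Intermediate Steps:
1/(-7961 + (18652 + 26028)*(48525 + 14462)) = 1/(-7961 + 44680*62987) = 1/(-7961 + 2814259160) = 1/2814251199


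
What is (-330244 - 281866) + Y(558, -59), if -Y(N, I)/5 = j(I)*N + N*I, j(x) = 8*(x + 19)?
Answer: 445300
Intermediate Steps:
j(x) = 152 + 8*x (j(x) = 8*(19 + x) = 152 + 8*x)
Y(N, I) = -5*I*N - 5*N*(152 + 8*I) (Y(N, I) = -5*((152 + 8*I)*N + N*I) = -5*(N*(152 + 8*I) + I*N) = -5*(I*N + N*(152 + 8*I)) = -5*I*N - 5*N*(152 + 8*I))
(-330244 - 281866) + Y(558, -59) = (-330244 - 281866) - 5*558*(152 + 9*(-59)) = -612110 - 5*558*(152 - 531) = -612110 - 5*558*(-379) = -612110 + 1057410 = 445300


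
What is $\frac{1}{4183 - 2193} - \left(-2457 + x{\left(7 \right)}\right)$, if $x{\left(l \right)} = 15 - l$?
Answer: $\frac{4873511}{1990} \approx 2449.0$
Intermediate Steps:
$\frac{1}{4183 - 2193} - \left(-2457 + x{\left(7 \right)}\right) = \frac{1}{4183 - 2193} - \left(-2457 + \left(15 - 7\right)\right) = \frac{1}{1990} - \left(-2457 + \left(15 - 7\right)\right) = \frac{1}{1990} - \left(-2457 + 8\right) = \frac{1}{1990} - -2449 = \frac{1}{1990} + 2449 = \frac{4873511}{1990}$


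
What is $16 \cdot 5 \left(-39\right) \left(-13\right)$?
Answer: $40560$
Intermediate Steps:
$16 \cdot 5 \left(-39\right) \left(-13\right) = 80 \left(-39\right) \left(-13\right) = \left(-3120\right) \left(-13\right) = 40560$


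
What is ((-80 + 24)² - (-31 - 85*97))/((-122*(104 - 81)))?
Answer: -5706/1403 ≈ -4.0670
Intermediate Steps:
((-80 + 24)² - (-31 - 85*97))/((-122*(104 - 81))) = ((-56)² - (-31 - 8245))/((-122*23)) = (3136 - 1*(-8276))/(-2806) = (3136 + 8276)*(-1/2806) = 11412*(-1/2806) = -5706/1403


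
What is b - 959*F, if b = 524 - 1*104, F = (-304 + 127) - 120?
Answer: 285243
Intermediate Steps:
F = -297 (F = -177 - 120 = -297)
b = 420 (b = 524 - 104 = 420)
b - 959*F = 420 - 959*(-297) = 420 + 284823 = 285243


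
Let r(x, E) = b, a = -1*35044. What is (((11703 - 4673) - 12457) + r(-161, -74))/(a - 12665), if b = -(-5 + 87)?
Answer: 5509/47709 ≈ 0.11547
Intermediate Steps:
b = -82 (b = -1*82 = -82)
a = -35044
r(x, E) = -82
(((11703 - 4673) - 12457) + r(-161, -74))/(a - 12665) = (((11703 - 4673) - 12457) - 82)/(-35044 - 12665) = ((7030 - 12457) - 82)/(-47709) = (-5427 - 82)*(-1/47709) = -5509*(-1/47709) = 5509/47709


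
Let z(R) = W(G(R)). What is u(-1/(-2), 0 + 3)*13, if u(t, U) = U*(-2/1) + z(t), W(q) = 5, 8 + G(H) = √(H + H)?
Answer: -13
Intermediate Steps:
G(H) = -8 + √2*√H (G(H) = -8 + √(H + H) = -8 + √(2*H) = -8 + √2*√H)
z(R) = 5
u(t, U) = 5 - 2*U (u(t, U) = U*(-2/1) + 5 = U*(-2*1) + 5 = U*(-2) + 5 = -2*U + 5 = 5 - 2*U)
u(-1/(-2), 0 + 3)*13 = (5 - 2*(0 + 3))*13 = (5 - 2*3)*13 = (5 - 6)*13 = -1*13 = -13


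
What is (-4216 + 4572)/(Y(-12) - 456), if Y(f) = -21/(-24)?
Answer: -2848/3641 ≈ -0.78220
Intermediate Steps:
Y(f) = 7/8 (Y(f) = -21*(-1/24) = 7/8)
(-4216 + 4572)/(Y(-12) - 456) = (-4216 + 4572)/(7/8 - 456) = 356/(-3641/8) = 356*(-8/3641) = -2848/3641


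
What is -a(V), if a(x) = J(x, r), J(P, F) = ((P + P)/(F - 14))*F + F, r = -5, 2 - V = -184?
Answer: -1765/19 ≈ -92.895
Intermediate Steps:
V = 186 (V = 2 - 1*(-184) = 2 + 184 = 186)
J(P, F) = F + 2*F*P/(-14 + F) (J(P, F) = ((2*P)/(-14 + F))*F + F = (2*P/(-14 + F))*F + F = 2*F*P/(-14 + F) + F = F + 2*F*P/(-14 + F))
a(x) = -5 + 10*x/19 (a(x) = -5*(-14 - 5 + 2*x)/(-14 - 5) = -5*(-19 + 2*x)/(-19) = -5*(-1/19)*(-19 + 2*x) = -5 + 10*x/19)
-a(V) = -(-5 + (10/19)*186) = -(-5 + 1860/19) = -1*1765/19 = -1765/19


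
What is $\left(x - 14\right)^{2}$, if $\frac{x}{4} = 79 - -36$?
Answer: $198916$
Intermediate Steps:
$x = 460$ ($x = 4 \left(79 - -36\right) = 4 \left(79 + 36\right) = 4 \cdot 115 = 460$)
$\left(x - 14\right)^{2} = \left(460 - 14\right)^{2} = 446^{2} = 198916$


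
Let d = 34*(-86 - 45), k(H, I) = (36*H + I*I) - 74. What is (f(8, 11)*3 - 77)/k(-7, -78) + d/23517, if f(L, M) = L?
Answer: -26892533/135410886 ≈ -0.19860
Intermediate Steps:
k(H, I) = -74 + I² + 36*H (k(H, I) = (36*H + I²) - 74 = (I² + 36*H) - 74 = -74 + I² + 36*H)
d = -4454 (d = 34*(-131) = -4454)
(f(8, 11)*3 - 77)/k(-7, -78) + d/23517 = (8*3 - 77)/(-74 + (-78)² + 36*(-7)) - 4454/23517 = (24 - 77)/(-74 + 6084 - 252) - 4454*1/23517 = -53/5758 - 4454/23517 = -26892533/135410886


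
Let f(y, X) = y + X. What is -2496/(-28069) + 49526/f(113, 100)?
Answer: 1390676942/5978697 ≈ 232.61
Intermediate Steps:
f(y, X) = X + y
-2496/(-28069) + 49526/f(113, 100) = -2496/(-28069) + 49526/(100 + 113) = -2496*(-1/28069) + 49526/213 = 2496/28069 + 49526*(1/213) = 2496/28069 + 49526/213 = 1390676942/5978697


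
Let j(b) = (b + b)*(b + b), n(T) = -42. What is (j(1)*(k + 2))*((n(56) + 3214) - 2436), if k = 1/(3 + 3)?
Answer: 19136/3 ≈ 6378.7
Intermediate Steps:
j(b) = 4*b**2 (j(b) = (2*b)*(2*b) = 4*b**2)
k = 1/6 ≈ 0.16667
(j(1)*(k + 2))*((n(56) + 3214) - 2436) = ((4*1**2)*(1/6 + 2))*((-42 + 3214) - 2436) = ((4*1)*(13/6))*(3172 - 2436) = (4*(13/6))*736 = (26/3)*736 = 19136/3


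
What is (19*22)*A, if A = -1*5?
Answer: -2090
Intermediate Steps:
A = -5
(19*22)*A = (19*22)*(-5) = 418*(-5) = -2090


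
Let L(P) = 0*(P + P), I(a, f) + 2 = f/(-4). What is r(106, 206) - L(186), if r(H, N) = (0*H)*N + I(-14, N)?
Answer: -107/2 ≈ -53.500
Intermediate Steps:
I(a, f) = -2 - f/4 (I(a, f) = -2 + f/(-4) = -2 + f*(-1/4) = -2 - f/4)
L(P) = 0 (L(P) = 0*(2*P) = 0)
r(H, N) = -2 - N/4 (r(H, N) = (0*H)*N + (-2 - N/4) = 0*N + (-2 - N/4) = 0 + (-2 - N/4) = -2 - N/4)
r(106, 206) - L(186) = (-2 - 1/4*206) - 1*0 = (-2 - 103/2) + 0 = -107/2 + 0 = -107/2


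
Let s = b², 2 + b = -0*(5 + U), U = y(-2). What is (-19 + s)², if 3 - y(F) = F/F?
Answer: 225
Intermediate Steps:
y(F) = 2 (y(F) = 3 - F/F = 3 - 1*1 = 3 - 1 = 2)
U = 2
b = -2 (b = -2 - 0*(5 + 2) = -2 - 0*7 = -2 - 6*0 = -2 + 0 = -2)
s = 4 (s = (-2)² = 4)
(-19 + s)² = (-19 + 4)² = (-15)² = 225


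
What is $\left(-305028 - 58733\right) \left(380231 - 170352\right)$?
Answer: $-76345794919$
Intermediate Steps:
$\left(-305028 - 58733\right) \left(380231 - 170352\right) = - 363761 \left(380231 - 170352\right) = \left(-363761\right) 209879 = -76345794919$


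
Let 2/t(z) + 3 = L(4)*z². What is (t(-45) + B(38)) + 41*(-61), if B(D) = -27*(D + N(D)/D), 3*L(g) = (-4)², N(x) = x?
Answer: -38372536/10797 ≈ -3554.0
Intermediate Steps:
L(g) = 16/3 (L(g) = (⅓)*(-4)² = (⅓)*16 = 16/3)
t(z) = 2/(-3 + 16*z²/3)
B(D) = -27 - 27*D (B(D) = -27*(D + D/D) = -27*(D + 1) = -27*(1 + D) = -27 - 27*D)
(t(-45) + B(38)) + 41*(-61) = (6/(-9 + 16*(-45)²) + (-27 - 27*38)) + 41*(-61) = (6/(-9 + 16*2025) + (-27 - 1026)) - 2501 = (6/(-9 + 32400) - 1053) - 2501 = (6/32391 - 1053) - 2501 = (6*(1/32391) - 1053) - 2501 = (2/10797 - 1053) - 2501 = -11369239/10797 - 2501 = -38372536/10797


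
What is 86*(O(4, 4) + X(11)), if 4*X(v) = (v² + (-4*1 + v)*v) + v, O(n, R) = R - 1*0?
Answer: 9675/2 ≈ 4837.5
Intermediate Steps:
O(n, R) = R (O(n, R) = R + 0 = R)
X(v) = v/4 + v²/4 + v*(-4 + v)/4 (X(v) = ((v² + (-4*1 + v)*v) + v)/4 = ((v² + (-4 + v)*v) + v)/4 = ((v² + v*(-4 + v)) + v)/4 = (v + v² + v*(-4 + v))/4 = v/4 + v²/4 + v*(-4 + v)/4)
86*(O(4, 4) + X(11)) = 86*(4 + (¼)*11*(-3 + 2*11)) = 86*(4 + (¼)*11*(-3 + 22)) = 86*(4 + (¼)*11*19) = 86*(4 + 209/4) = 86*(225/4) = 9675/2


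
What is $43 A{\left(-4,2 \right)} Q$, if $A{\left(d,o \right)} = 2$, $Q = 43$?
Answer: $3698$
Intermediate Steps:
$43 A{\left(-4,2 \right)} Q = 43 \cdot 2 \cdot 43 = 86 \cdot 43 = 3698$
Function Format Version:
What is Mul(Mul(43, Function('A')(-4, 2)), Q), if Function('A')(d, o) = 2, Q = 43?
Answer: 3698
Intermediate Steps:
Mul(Mul(43, Function('A')(-4, 2)), Q) = Mul(Mul(43, 2), 43) = Mul(86, 43) = 3698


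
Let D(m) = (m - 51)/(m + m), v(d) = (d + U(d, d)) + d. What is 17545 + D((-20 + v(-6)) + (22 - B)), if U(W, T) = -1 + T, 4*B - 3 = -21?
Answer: 877377/50 ≈ 17548.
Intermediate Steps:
B = -9/2 (B = ¾ + (¼)*(-21) = ¾ - 21/4 = -9/2 ≈ -4.5000)
v(d) = -1 + 3*d (v(d) = (d + (-1 + d)) + d = (-1 + 2*d) + d = -1 + 3*d)
D(m) = (-51 + m)/(2*m) (D(m) = (-51 + m)/((2*m)) = (-51 + m)*(1/(2*m)) = (-51 + m)/(2*m))
17545 + D((-20 + v(-6)) + (22 - B)) = 17545 + (-51 + ((-20 + (-1 + 3*(-6))) + (22 - 1*(-9/2))))/(2*((-20 + (-1 + 3*(-6))) + (22 - 1*(-9/2)))) = 17545 + (-51 + ((-20 + (-1 - 18)) + (22 + 9/2)))/(2*((-20 + (-1 - 18)) + (22 + 9/2))) = 17545 + (-51 + ((-20 - 19) + 53/2))/(2*((-20 - 19) + 53/2)) = 17545 + (-51 + (-39 + 53/2))/(2*(-39 + 53/2)) = 17545 + (-51 - 25/2)/(2*(-25/2)) = 17545 + (½)*(-2/25)*(-127/2) = 17545 + 127/50 = 877377/50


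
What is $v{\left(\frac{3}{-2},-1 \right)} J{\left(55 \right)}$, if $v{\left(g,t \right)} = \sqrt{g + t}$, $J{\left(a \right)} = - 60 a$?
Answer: $- 1650 i \sqrt{10} \approx - 5217.8 i$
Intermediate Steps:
$v{\left(\frac{3}{-2},-1 \right)} J{\left(55 \right)} = \sqrt{\frac{3}{-2} - 1} \left(\left(-60\right) 55\right) = \sqrt{3 \left(- \frac{1}{2}\right) - 1} \left(-3300\right) = \sqrt{- \frac{3}{2} - 1} \left(-3300\right) = \sqrt{- \frac{5}{2}} \left(-3300\right) = \frac{i \sqrt{10}}{2} \left(-3300\right) = - 1650 i \sqrt{10}$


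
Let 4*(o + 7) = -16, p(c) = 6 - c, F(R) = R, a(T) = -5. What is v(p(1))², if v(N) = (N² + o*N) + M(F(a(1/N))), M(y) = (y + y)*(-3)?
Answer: 0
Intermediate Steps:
M(y) = -6*y (M(y) = (2*y)*(-3) = -6*y)
o = -11 (o = -7 + (¼)*(-16) = -7 - 4 = -11)
v(N) = 30 + N² - 11*N (v(N) = (N² - 11*N) - 6*(-5) = (N² - 11*N) + 30 = 30 + N² - 11*N)
v(p(1))² = (30 + (6 - 1*1)² - 11*(6 - 1*1))² = (30 + (6 - 1)² - 11*(6 - 1))² = (30 + 5² - 11*5)² = (30 + 25 - 55)² = 0² = 0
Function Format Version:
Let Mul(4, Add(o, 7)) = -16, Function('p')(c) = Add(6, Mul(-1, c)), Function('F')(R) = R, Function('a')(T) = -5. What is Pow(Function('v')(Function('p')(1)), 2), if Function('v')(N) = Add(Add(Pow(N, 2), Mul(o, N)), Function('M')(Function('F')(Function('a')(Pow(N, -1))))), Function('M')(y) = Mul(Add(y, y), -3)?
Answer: 0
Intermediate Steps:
Function('M')(y) = Mul(-6, y) (Function('M')(y) = Mul(Mul(2, y), -3) = Mul(-6, y))
o = -11 (o = Add(-7, Mul(Rational(1, 4), -16)) = Add(-7, -4) = -11)
Function('v')(N) = Add(30, Pow(N, 2), Mul(-11, N)) (Function('v')(N) = Add(Add(Pow(N, 2), Mul(-11, N)), Mul(-6, -5)) = Add(Add(Pow(N, 2), Mul(-11, N)), 30) = Add(30, Pow(N, 2), Mul(-11, N)))
Pow(Function('v')(Function('p')(1)), 2) = Pow(Add(30, Pow(Add(6, Mul(-1, 1)), 2), Mul(-11, Add(6, Mul(-1, 1)))), 2) = Pow(Add(30, Pow(Add(6, -1), 2), Mul(-11, Add(6, -1))), 2) = Pow(Add(30, Pow(5, 2), Mul(-11, 5)), 2) = Pow(Add(30, 25, -55), 2) = Pow(0, 2) = 0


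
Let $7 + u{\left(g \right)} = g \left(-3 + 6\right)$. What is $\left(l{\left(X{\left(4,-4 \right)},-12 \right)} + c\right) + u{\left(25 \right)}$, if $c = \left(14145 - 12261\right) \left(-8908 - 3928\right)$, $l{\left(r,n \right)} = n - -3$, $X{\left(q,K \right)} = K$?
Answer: $-24182965$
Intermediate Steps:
$l{\left(r,n \right)} = 3 + n$ ($l{\left(r,n \right)} = n + 3 = 3 + n$)
$c = -24183024$ ($c = 1884 \left(-12836\right) = -24183024$)
$u{\left(g \right)} = -7 + 3 g$ ($u{\left(g \right)} = -7 + g \left(-3 + 6\right) = -7 + g 3 = -7 + 3 g$)
$\left(l{\left(X{\left(4,-4 \right)},-12 \right)} + c\right) + u{\left(25 \right)} = \left(\left(3 - 12\right) - 24183024\right) + \left(-7 + 3 \cdot 25\right) = \left(-9 - 24183024\right) + \left(-7 + 75\right) = -24183033 + 68 = -24182965$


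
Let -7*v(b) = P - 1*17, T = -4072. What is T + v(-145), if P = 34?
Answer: -28521/7 ≈ -4074.4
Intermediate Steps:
v(b) = -17/7 (v(b) = -(34 - 1*17)/7 = -(34 - 17)/7 = -1/7*17 = -17/7)
T + v(-145) = -4072 - 17/7 = -28521/7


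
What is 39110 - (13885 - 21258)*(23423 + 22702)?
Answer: 340118735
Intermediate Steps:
39110 - (13885 - 21258)*(23423 + 22702) = 39110 - (-7373)*46125 = 39110 - 1*(-340079625) = 39110 + 340079625 = 340118735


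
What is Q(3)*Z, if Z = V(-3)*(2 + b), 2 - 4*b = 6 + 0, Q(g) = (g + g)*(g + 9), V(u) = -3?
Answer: -216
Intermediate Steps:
Q(g) = 2*g*(9 + g) (Q(g) = (2*g)*(9 + g) = 2*g*(9 + g))
b = -1 (b = ½ - (6 + 0)/4 = ½ - ¼*6 = ½ - 3/2 = -1)
Z = -3 (Z = -3*(2 - 1) = -3*1 = -3)
Q(3)*Z = (2*3*(9 + 3))*(-3) = (2*3*12)*(-3) = 72*(-3) = -216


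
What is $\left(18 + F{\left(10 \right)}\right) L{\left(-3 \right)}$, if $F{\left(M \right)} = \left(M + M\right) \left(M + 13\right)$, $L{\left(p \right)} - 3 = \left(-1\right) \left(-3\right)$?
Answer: $2868$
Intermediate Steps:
$L{\left(p \right)} = 6$ ($L{\left(p \right)} = 3 - -3 = 3 + 3 = 6$)
$F{\left(M \right)} = 2 M \left(13 + M\right)$
$\left(18 + F{\left(10 \right)}\right) L{\left(-3 \right)} = \left(18 + 2 \cdot 10 \left(13 + 10\right)\right) 6 = \left(18 + 2 \cdot 10 \cdot 23\right) 6 = \left(18 + 460\right) 6 = 478 \cdot 6 = 2868$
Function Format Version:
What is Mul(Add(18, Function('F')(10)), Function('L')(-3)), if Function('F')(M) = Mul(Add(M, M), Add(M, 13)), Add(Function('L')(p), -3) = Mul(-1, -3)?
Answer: 2868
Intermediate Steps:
Function('L')(p) = 6 (Function('L')(p) = Add(3, Mul(-1, -3)) = Add(3, 3) = 6)
Function('F')(M) = Mul(2, M, Add(13, M)) (Function('F')(M) = Mul(Mul(2, M), Add(13, M)) = Mul(2, M, Add(13, M)))
Mul(Add(18, Function('F')(10)), Function('L')(-3)) = Mul(Add(18, Mul(2, 10, Add(13, 10))), 6) = Mul(Add(18, Mul(2, 10, 23)), 6) = Mul(Add(18, 460), 6) = Mul(478, 6) = 2868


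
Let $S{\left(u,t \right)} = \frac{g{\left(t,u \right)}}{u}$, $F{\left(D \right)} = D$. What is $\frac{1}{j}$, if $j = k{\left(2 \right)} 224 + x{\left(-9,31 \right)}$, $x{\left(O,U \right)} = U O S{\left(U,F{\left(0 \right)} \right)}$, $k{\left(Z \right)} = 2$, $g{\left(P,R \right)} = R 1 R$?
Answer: $- \frac{1}{8201} \approx -0.00012194$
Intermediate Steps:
$g{\left(P,R \right)} = R^{2}$ ($g{\left(P,R \right)} = R R = R^{2}$)
$S{\left(u,t \right)} = u$ ($S{\left(u,t \right)} = \frac{u^{2}}{u} = u$)
$x{\left(O,U \right)} = O U^{2}$ ($x{\left(O,U \right)} = U O U = O U U = O U^{2}$)
$j = -8201$ ($j = 2 \cdot 224 - 9 \cdot 31^{2} = 448 - 8649 = -8201$)
$\frac{1}{j} = \frac{1}{-8201} = - \frac{1}{8201}$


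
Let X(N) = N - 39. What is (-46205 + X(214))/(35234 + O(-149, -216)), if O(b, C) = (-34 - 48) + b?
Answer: -46030/35003 ≈ -1.3150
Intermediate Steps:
O(b, C) = -82 + b
X(N) = -39 + N
(-46205 + X(214))/(35234 + O(-149, -216)) = (-46205 + (-39 + 214))/(35234 + (-82 - 149)) = (-46205 + 175)/(35234 - 231) = -46030/35003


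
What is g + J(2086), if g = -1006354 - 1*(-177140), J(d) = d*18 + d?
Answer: -789580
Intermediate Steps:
J(d) = 19*d (J(d) = 18*d + d = 19*d)
g = -829214 (g = -1006354 + 177140 = -829214)
g + J(2086) = -829214 + 19*2086 = -829214 + 39634 = -789580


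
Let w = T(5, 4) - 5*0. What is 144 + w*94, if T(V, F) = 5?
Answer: 614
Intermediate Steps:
w = 5 (w = 5 - 5*0 = 5 + 0 = 5)
144 + w*94 = 144 + 5*94 = 144 + 470 = 614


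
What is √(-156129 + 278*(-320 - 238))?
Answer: 17*I*√1077 ≈ 557.9*I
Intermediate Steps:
√(-156129 + 278*(-320 - 238)) = √(-156129 + 278*(-558)) = √(-156129 - 155124) = √(-311253) = 17*I*√1077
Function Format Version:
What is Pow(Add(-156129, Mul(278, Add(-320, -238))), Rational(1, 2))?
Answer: Mul(17, I, Pow(1077, Rational(1, 2))) ≈ Mul(557.90, I)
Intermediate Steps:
Pow(Add(-156129, Mul(278, Add(-320, -238))), Rational(1, 2)) = Pow(Add(-156129, Mul(278, -558)), Rational(1, 2)) = Pow(Add(-156129, -155124), Rational(1, 2)) = Pow(-311253, Rational(1, 2)) = Mul(17, I, Pow(1077, Rational(1, 2)))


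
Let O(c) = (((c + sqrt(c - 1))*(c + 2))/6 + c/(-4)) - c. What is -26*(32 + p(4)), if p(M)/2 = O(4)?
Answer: -780 - 52*sqrt(3) ≈ -870.07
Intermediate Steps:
O(c) = -5*c/4 + (2 + c)*(c + sqrt(-1 + c))/6 (O(c) = (((c + sqrt(-1 + c))*(2 + c))*(1/6) + c*(-1/4)) - c = (((2 + c)*(c + sqrt(-1 + c)))*(1/6) - c/4) - c = ((2 + c)*(c + sqrt(-1 + c))/6 - c/4) - c = (-c/4 + (2 + c)*(c + sqrt(-1 + c))/6) - c = -5*c/4 + (2 + c)*(c + sqrt(-1 + c))/6)
p(M) = -2 + 2*sqrt(3) (p(M) = 2*(-11/12*4 + sqrt(-1 + 4)/3 + (1/6)*4**2 + (1/6)*4*sqrt(-1 + 4)) = 2*(-11/3 + sqrt(3)/3 + (1/6)*16 + (1/6)*4*sqrt(3)) = 2*(-11/3 + sqrt(3)/3 + 8/3 + 2*sqrt(3)/3) = 2*(-1 + sqrt(3)) = -2 + 2*sqrt(3))
-26*(32 + p(4)) = -26*(32 + (-2 + 2*sqrt(3))) = -26*(30 + 2*sqrt(3)) = -780 - 52*sqrt(3)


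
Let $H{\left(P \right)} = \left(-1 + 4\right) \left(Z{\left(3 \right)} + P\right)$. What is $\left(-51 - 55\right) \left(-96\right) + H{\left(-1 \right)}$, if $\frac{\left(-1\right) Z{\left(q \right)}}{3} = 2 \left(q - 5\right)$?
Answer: $10209$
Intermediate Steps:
$Z{\left(q \right)} = 30 - 6 q$ ($Z{\left(q \right)} = - 3 \cdot 2 \left(q - 5\right) = - 3 \cdot 2 \left(-5 + q\right) = - 3 \left(-10 + 2 q\right) = 30 - 6 q$)
$H{\left(P \right)} = 36 + 3 P$ ($H{\left(P \right)} = \left(-1 + 4\right) \left(\left(30 - 18\right) + P\right) = 3 \left(\left(30 - 18\right) + P\right) = 3 \left(12 + P\right) = 36 + 3 P$)
$\left(-51 - 55\right) \left(-96\right) + H{\left(-1 \right)} = \left(-51 - 55\right) \left(-96\right) + \left(36 + 3 \left(-1\right)\right) = \left(-106\right) \left(-96\right) + \left(36 - 3\right) = 10176 + 33 = 10209$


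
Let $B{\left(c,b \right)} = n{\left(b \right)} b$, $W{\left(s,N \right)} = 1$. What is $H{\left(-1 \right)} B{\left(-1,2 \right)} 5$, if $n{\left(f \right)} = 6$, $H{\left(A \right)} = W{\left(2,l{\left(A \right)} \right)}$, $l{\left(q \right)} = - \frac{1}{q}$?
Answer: $60$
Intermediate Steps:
$H{\left(A \right)} = 1$
$B{\left(c,b \right)} = 6 b$
$H{\left(-1 \right)} B{\left(-1,2 \right)} 5 = 1 \cdot 6 \cdot 2 \cdot 5 = 1 \cdot 12 \cdot 5 = 12 \cdot 5 = 60$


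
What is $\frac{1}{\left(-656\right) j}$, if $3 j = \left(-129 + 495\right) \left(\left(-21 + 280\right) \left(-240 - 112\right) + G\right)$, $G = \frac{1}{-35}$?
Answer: $\frac{35}{255372588192} \approx 1.3705 \cdot 10^{-10}$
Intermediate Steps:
$G = - \frac{1}{35} \approx -0.028571$
$j = - \frac{389287482}{35}$ ($j = \frac{\left(-129 + 495\right) \left(\left(-21 + 280\right) \left(-240 - 112\right) - \frac{1}{35}\right)}{3} = \frac{366 \left(259 \left(-352\right) - \frac{1}{35}\right)}{3} = \frac{366 \left(-91168 - \frac{1}{35}\right)}{3} = \frac{366 \left(- \frac{3190881}{35}\right)}{3} = \frac{1}{3} \left(- \frac{1167862446}{35}\right) = - \frac{389287482}{35} \approx -1.1122 \cdot 10^{7}$)
$\frac{1}{\left(-656\right) j} = \frac{1}{\left(-656\right) \left(- \frac{389287482}{35}\right)} = \frac{1}{\frac{255372588192}{35}} = \frac{35}{255372588192}$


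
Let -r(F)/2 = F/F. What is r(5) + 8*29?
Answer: 230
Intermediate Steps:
r(F) = -2 (r(F) = -2*F/F = -2*1 = -2)
r(5) + 8*29 = -2 + 8*29 = -2 + 232 = 230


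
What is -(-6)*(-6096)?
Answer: -36576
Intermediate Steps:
-(-6)*(-6096) = -1*36576 = -36576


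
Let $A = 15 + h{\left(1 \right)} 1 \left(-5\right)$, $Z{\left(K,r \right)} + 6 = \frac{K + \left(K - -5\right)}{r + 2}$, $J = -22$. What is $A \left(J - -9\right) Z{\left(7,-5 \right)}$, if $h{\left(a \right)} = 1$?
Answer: $\frac{4810}{3} \approx 1603.3$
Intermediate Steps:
$Z{\left(K,r \right)} = -6 + \frac{5 + 2 K}{2 + r}$ ($Z{\left(K,r \right)} = -6 + \frac{K + \left(K - -5\right)}{r + 2} = -6 + \frac{K + \left(K + 5\right)}{2 + r} = -6 + \frac{K + \left(5 + K\right)}{2 + r} = -6 + \frac{5 + 2 K}{2 + r}$)
$A = 10$ ($A = 15 + 1 \cdot 1 \left(-5\right) = 15 + 1 \left(-5\right) = 15 - 5 = 10$)
$A \left(J - -9\right) Z{\left(7,-5 \right)} = 10 \left(-22 - -9\right) \frac{-7 - -30 + 2 \cdot 7}{2 - 5} = 10 \left(-22 + 9\right) \frac{-7 + 30 + 14}{-3} = 10 \left(-13\right) \left(\left(- \frac{1}{3}\right) 37\right) = \left(-130\right) \left(- \frac{37}{3}\right) = \frac{4810}{3}$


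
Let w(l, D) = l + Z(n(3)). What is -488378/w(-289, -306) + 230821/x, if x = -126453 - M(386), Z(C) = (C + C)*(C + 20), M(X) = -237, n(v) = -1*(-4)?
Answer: 61618728011/12242952 ≈ 5033.0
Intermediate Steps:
n(v) = 4
Z(C) = 2*C*(20 + C) (Z(C) = (2*C)*(20 + C) = 2*C*(20 + C))
x = -126216 (x = -126453 - 1*(-237) = -126453 + 237 = -126216)
w(l, D) = 192 + l (w(l, D) = l + 2*4*(20 + 4) = l + 2*4*24 = l + 192 = 192 + l)
-488378/w(-289, -306) + 230821/x = -488378/(192 - 289) + 230821/(-126216) = -488378/(-97) + 230821*(-1/126216) = -488378*(-1/97) - 230821/126216 = 488378/97 - 230821/126216 = 61618728011/12242952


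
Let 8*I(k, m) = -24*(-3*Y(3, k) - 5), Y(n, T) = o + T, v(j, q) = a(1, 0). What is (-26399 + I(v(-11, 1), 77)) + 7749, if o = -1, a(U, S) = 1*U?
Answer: -18635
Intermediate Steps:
a(U, S) = U
v(j, q) = 1
Y(n, T) = -1 + T
I(k, m) = 6 + 9*k (I(k, m) = (-24*(-3*(-1 + k) - 5))/8 = (-24*((3 - 3*k) - 5))/8 = (-24*(-2 - 3*k))/8 = (48 + 72*k)/8 = 6 + 9*k)
(-26399 + I(v(-11, 1), 77)) + 7749 = (-26399 + (6 + 9*1)) + 7749 = (-26399 + (6 + 9)) + 7749 = (-26399 + 15) + 7749 = -26384 + 7749 = -18635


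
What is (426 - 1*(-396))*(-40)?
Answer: -32880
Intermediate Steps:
(426 - 1*(-396))*(-40) = (426 + 396)*(-40) = 822*(-40) = -32880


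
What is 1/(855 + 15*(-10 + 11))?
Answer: 1/870 ≈ 0.0011494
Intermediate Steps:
1/(855 + 15*(-10 + 11)) = 1/(855 + 15*1) = 1/(855 + 15) = 1/870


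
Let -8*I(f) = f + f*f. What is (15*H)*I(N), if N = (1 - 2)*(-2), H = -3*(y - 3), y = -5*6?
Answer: -4455/4 ≈ -1113.8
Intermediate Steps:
y = -30
H = 99 (H = -3*(-30 - 3) = -3*(-33) = 99)
N = 2 (N = -1*(-2) = 2)
I(f) = -f/8 - f²/8 (I(f) = -(f + f*f)/8 = -(f + f²)/8 = -f/8 - f²/8)
(15*H)*I(N) = (15*99)*(-⅛*2*(1 + 2)) = 1485*(-⅛*2*3) = 1485*(-¾) = -4455/4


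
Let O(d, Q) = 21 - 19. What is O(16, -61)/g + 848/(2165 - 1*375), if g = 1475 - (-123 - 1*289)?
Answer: 801878/1688865 ≈ 0.47480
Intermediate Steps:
g = 1887 (g = 1475 - (-123 - 289) = 1475 - 1*(-412) = 1475 + 412 = 1887)
O(d, Q) = 2
O(16, -61)/g + 848/(2165 - 1*375) = 2/1887 + 848/(2165 - 1*375) = 2*(1/1887) + 848/(2165 - 375) = 2/1887 + 848/1790 = 2/1887 + 848*(1/1790) = 2/1887 + 424/895 = 801878/1688865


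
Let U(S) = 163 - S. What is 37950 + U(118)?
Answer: 37995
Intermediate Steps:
37950 + U(118) = 37950 + (163 - 1*118) = 37950 + (163 - 118) = 37950 + 45 = 37995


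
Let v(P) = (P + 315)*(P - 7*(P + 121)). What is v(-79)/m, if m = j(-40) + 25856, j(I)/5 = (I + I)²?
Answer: -22007/14464 ≈ -1.5215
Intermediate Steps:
j(I) = 20*I² (j(I) = 5*(I + I)² = 5*(2*I)² = 5*(4*I²) = 20*I²)
v(P) = (-847 - 6*P)*(315 + P) (v(P) = (315 + P)*(P - 7*(121 + P)) = (315 + P)*(P + (-847 - 7*P)) = (315 + P)*(-847 - 6*P) = (-847 - 6*P)*(315 + P))
m = 57856 (m = 20*(-40)² + 25856 = 20*1600 + 25856 = 32000 + 25856 = 57856)
v(-79)/m = (-266805 - 2737*(-79) - 6*(-79)²)/57856 = (-266805 + 216223 - 6*6241)*(1/57856) = (-266805 + 216223 - 37446)*(1/57856) = -88028*1/57856 = -22007/14464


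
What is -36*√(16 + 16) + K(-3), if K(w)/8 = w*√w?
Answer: -144*√2 - 24*I*√3 ≈ -203.65 - 41.569*I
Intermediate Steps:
K(w) = 8*w^(3/2) (K(w) = 8*(w*√w) = 8*w^(3/2))
-36*√(16 + 16) + K(-3) = -36*√(16 + 16) + 8*(-3)^(3/2) = -144*√2 + 8*(-3*I*√3) = -144*√2 - 24*I*√3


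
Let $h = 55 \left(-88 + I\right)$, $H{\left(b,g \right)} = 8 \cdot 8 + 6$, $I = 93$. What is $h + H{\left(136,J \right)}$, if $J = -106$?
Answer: $345$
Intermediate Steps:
$H{\left(b,g \right)} = 70$ ($H{\left(b,g \right)} = 64 + 6 = 70$)
$h = 275$ ($h = 55 \left(-88 + 93\right) = 55 \cdot 5 = 275$)
$h + H{\left(136,J \right)} = 275 + 70 = 345$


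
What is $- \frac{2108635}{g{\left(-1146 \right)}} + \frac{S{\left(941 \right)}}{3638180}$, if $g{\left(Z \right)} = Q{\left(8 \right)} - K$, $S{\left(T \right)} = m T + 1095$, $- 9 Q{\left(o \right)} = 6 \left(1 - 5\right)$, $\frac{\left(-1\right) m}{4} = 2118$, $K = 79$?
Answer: $\frac{23012955680847}{833143220} \approx 27622.0$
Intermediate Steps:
$m = -8472$ ($m = \left(-4\right) 2118 = -8472$)
$Q{\left(o \right)} = \frac{8}{3}$ ($Q{\left(o \right)} = - \frac{6 \left(1 - 5\right)}{9} = - \frac{6 \left(-4\right)}{9} = \left(- \frac{1}{9}\right) \left(-24\right) = \frac{8}{3}$)
$S{\left(T \right)} = 1095 - 8472 T$ ($S{\left(T \right)} = - 8472 T + 1095 = 1095 - 8472 T$)
$g{\left(Z \right)} = - \frac{229}{3}$ ($g{\left(Z \right)} = \frac{8}{3} - 79 = - \frac{229}{3}$)
$- \frac{2108635}{g{\left(-1146 \right)}} + \frac{S{\left(941 \right)}}{3638180} = - \frac{2108635}{- \frac{229}{3}} + \frac{1095 - 7972152}{3638180} = \left(-2108635\right) \left(- \frac{3}{229}\right) + \left(1095 - 7972152\right) \frac{1}{3638180} = \frac{6325905}{229} - \frac{7971057}{3638180} = \frac{23012955680847}{833143220}$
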